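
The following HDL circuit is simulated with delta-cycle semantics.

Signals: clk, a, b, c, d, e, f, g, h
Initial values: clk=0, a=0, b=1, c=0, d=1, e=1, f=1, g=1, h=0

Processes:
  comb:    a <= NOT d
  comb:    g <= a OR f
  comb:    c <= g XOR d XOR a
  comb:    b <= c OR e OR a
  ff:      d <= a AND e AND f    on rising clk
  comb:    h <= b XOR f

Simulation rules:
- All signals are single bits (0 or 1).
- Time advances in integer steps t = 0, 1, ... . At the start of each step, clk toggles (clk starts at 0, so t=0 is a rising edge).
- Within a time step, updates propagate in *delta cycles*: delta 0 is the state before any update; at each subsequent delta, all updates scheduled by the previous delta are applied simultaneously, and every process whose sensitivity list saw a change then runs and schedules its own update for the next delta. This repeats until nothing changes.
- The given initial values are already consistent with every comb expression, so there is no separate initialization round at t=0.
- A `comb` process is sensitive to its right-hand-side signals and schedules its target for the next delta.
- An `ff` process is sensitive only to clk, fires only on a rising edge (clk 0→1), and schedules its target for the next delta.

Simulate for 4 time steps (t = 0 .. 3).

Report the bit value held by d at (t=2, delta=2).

1

t0.Δ0 b=1 c=0 g=1 a=0 f=1 h=0 d=1 e=1 clk=0
t0.Δ1 b=1 c=0 g=1 a=0 f=1 h=0 d=1 e=1 clk=1
t0.Δ2 b=1 c=0 g=1 a=0 f=1 h=0 d=0 e=1 clk=1
t0.Δ3 b=1 c=1 g=1 a=1 f=1 h=0 d=0 e=1 clk=1
t0.Δ4 b=1 c=0 g=1 a=1 f=1 h=0 d=0 e=1 clk=1
t1.Δ0 b=1 c=0 g=1 a=1 f=1 h=0 d=0 e=1 clk=1
t1.Δ1 b=1 c=0 g=1 a=1 f=1 h=0 d=0 e=1 clk=0
t2.Δ0 b=1 c=0 g=1 a=1 f=1 h=0 d=0 e=1 clk=0
t2.Δ1 b=1 c=0 g=1 a=1 f=1 h=0 d=0 e=1 clk=1
t2.Δ2 b=1 c=0 g=1 a=1 f=1 h=0 d=1 e=1 clk=1
t2.Δ3 b=1 c=1 g=1 a=0 f=1 h=0 d=1 e=1 clk=1
t2.Δ4 b=1 c=0 g=1 a=0 f=1 h=0 d=1 e=1 clk=1
t3.Δ0 b=1 c=0 g=1 a=0 f=1 h=0 d=1 e=1 clk=1
t3.Δ1 b=1 c=0 g=1 a=0 f=1 h=0 d=1 e=1 clk=0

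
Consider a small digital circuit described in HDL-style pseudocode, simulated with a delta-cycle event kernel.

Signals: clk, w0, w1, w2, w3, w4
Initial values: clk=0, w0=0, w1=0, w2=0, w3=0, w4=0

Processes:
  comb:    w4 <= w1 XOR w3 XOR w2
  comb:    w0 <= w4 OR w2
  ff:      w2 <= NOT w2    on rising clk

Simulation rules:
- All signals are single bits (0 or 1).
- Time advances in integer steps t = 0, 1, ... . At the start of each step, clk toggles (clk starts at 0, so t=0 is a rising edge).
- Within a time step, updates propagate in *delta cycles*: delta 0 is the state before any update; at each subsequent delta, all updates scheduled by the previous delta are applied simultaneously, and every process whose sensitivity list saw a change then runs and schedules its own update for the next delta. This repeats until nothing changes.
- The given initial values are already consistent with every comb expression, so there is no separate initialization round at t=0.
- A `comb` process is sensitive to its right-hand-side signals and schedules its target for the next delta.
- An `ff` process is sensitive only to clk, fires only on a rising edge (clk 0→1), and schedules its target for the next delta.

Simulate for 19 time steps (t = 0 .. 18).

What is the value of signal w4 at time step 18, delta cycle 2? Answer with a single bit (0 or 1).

1

t=0 Δ0: w0=0 w4=0 w3=0 clk=0 w2=0 w1=0
  Δ1: clk:0→1
  Δ2: w2:0→1
  Δ3: w0:0→1, w4:0→1
  (3Δ to stable)
t=1 Δ0: w0=1 w4=1 w3=0 clk=1 w2=1 w1=0
  Δ1: clk:1→0
  (1Δ to stable)
t=2 Δ0: w0=1 w4=1 w3=0 clk=0 w2=1 w1=0
  Δ1: clk:0→1
  Δ2: w2:1→0
  Δ3: w4:1→0
  Δ4: w0:1→0
  (4Δ to stable)
t=3 Δ0: w0=0 w4=0 w3=0 clk=1 w2=0 w1=0
  Δ1: clk:1→0
  (1Δ to stable)
t=4 Δ0: w0=0 w4=0 w3=0 clk=0 w2=0 w1=0
  Δ1: clk:0→1
  Δ2: w2:0→1
  Δ3: w0:0→1, w4:0→1
  (3Δ to stable)
t=5 Δ0: w0=1 w4=1 w3=0 clk=1 w2=1 w1=0
  Δ1: clk:1→0
  (1Δ to stable)
t=6 Δ0: w0=1 w4=1 w3=0 clk=0 w2=1 w1=0
  Δ1: clk:0→1
  Δ2: w2:1→0
  Δ3: w4:1→0
  Δ4: w0:1→0
  (4Δ to stable)
t=7 Δ0: w0=0 w4=0 w3=0 clk=1 w2=0 w1=0
  Δ1: clk:1→0
  (1Δ to stable)
t=8 Δ0: w0=0 w4=0 w3=0 clk=0 w2=0 w1=0
  Δ1: clk:0→1
  Δ2: w2:0→1
  Δ3: w0:0→1, w4:0→1
  (3Δ to stable)
t=9 Δ0: w0=1 w4=1 w3=0 clk=1 w2=1 w1=0
  Δ1: clk:1→0
  (1Δ to stable)
t=10 Δ0: w0=1 w4=1 w3=0 clk=0 w2=1 w1=0
  Δ1: clk:0→1
  Δ2: w2:1→0
  Δ3: w4:1→0
  Δ4: w0:1→0
  (4Δ to stable)
t=11 Δ0: w0=0 w4=0 w3=0 clk=1 w2=0 w1=0
  Δ1: clk:1→0
  (1Δ to stable)
t=12 Δ0: w0=0 w4=0 w3=0 clk=0 w2=0 w1=0
  Δ1: clk:0→1
  Δ2: w2:0→1
  Δ3: w0:0→1, w4:0→1
  (3Δ to stable)
t=13 Δ0: w0=1 w4=1 w3=0 clk=1 w2=1 w1=0
  Δ1: clk:1→0
  (1Δ to stable)
t=14 Δ0: w0=1 w4=1 w3=0 clk=0 w2=1 w1=0
  Δ1: clk:0→1
  Δ2: w2:1→0
  Δ3: w4:1→0
  Δ4: w0:1→0
  (4Δ to stable)
t=15 Δ0: w0=0 w4=0 w3=0 clk=1 w2=0 w1=0
  Δ1: clk:1→0
  (1Δ to stable)
t=16 Δ0: w0=0 w4=0 w3=0 clk=0 w2=0 w1=0
  Δ1: clk:0→1
  Δ2: w2:0→1
  Δ3: w0:0→1, w4:0→1
  (3Δ to stable)
t=17 Δ0: w0=1 w4=1 w3=0 clk=1 w2=1 w1=0
  Δ1: clk:1→0
  (1Δ to stable)
t=18 Δ0: w0=1 w4=1 w3=0 clk=0 w2=1 w1=0
  Δ1: clk:0→1
  Δ2: w2:1→0
  Δ3: w4:1→0
  Δ4: w0:1→0
  (4Δ to stable)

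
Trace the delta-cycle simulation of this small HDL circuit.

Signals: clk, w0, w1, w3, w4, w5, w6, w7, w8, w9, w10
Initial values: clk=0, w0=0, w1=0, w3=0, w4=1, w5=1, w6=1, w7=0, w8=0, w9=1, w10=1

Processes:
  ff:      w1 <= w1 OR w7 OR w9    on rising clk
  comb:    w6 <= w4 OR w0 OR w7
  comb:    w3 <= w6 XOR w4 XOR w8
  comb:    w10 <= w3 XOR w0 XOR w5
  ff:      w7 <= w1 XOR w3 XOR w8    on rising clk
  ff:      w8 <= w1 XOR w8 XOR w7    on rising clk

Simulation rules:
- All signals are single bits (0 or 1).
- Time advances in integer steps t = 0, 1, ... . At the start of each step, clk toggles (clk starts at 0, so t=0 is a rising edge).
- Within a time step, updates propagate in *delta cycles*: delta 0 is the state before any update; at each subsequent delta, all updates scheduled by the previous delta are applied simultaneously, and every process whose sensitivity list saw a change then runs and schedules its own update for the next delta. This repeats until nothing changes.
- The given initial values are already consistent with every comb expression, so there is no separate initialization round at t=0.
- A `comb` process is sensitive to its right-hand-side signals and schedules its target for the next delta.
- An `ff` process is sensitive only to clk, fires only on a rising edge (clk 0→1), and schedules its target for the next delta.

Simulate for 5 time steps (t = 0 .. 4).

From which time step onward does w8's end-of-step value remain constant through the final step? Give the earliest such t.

[bits: clk,w7,w5,w10,w3,w9,w6,w8,w1,w0,w4]
t=0: Δ0=00110110001 Δ1=10110110001 Δ2=10110110101 | 2Δ
t=1: Δ0=10110110101 Δ1=00110110101 | 1Δ
t=2: Δ0=00110110101 Δ1=10110110101 Δ2=11110111101 Δ3=11111111101 Δ4=11101111101 | 4Δ
t=3: Δ0=11101111101 Δ1=01101111101 | 1Δ
t=4: Δ0=01101111101 Δ1=11101111101 | 1Δ

2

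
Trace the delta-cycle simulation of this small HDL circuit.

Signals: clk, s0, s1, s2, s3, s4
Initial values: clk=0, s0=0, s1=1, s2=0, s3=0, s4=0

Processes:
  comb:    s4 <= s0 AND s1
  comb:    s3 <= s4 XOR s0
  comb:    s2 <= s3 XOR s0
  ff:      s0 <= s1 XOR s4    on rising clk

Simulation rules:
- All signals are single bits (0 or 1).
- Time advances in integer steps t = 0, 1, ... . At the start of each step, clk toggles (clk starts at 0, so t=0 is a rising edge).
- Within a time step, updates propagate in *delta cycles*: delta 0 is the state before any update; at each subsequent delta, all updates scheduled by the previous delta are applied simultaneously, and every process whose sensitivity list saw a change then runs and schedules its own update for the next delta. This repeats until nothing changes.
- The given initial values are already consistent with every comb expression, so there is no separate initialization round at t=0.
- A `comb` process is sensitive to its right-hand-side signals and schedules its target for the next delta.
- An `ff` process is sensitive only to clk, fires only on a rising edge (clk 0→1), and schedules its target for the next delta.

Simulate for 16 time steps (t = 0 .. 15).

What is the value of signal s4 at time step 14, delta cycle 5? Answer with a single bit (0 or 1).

0

t=0 Δ0: s3=0 clk=0 s1=1 s2=0 s0=0 s4=0
  Δ1: clk:0→1
  Δ2: s0:0→1
  Δ3: s3:0→1, s2:0→1, s4:0→1
  Δ4: s3:1→0, s2:1→0
  Δ5: s2:0→1
  (5Δ to stable)
t=1 Δ0: s3=0 clk=1 s1=1 s2=1 s0=1 s4=1
  Δ1: clk:1→0
  (1Δ to stable)
t=2 Δ0: s3=0 clk=0 s1=1 s2=1 s0=1 s4=1
  Δ1: clk:0→1
  Δ2: s0:1→0
  Δ3: s3:0→1, s2:1→0, s4:1→0
  Δ4: s3:1→0, s2:0→1
  Δ5: s2:1→0
  (5Δ to stable)
t=3 Δ0: s3=0 clk=1 s1=1 s2=0 s0=0 s4=0
  Δ1: clk:1→0
  (1Δ to stable)
t=4 Δ0: s3=0 clk=0 s1=1 s2=0 s0=0 s4=0
  Δ1: clk:0→1
  Δ2: s0:0→1
  Δ3: s3:0→1, s2:0→1, s4:0→1
  Δ4: s3:1→0, s2:1→0
  Δ5: s2:0→1
  (5Δ to stable)
t=5 Δ0: s3=0 clk=1 s1=1 s2=1 s0=1 s4=1
  Δ1: clk:1→0
  (1Δ to stable)
t=6 Δ0: s3=0 clk=0 s1=1 s2=1 s0=1 s4=1
  Δ1: clk:0→1
  Δ2: s0:1→0
  Δ3: s3:0→1, s2:1→0, s4:1→0
  Δ4: s3:1→0, s2:0→1
  Δ5: s2:1→0
  (5Δ to stable)
t=7 Δ0: s3=0 clk=1 s1=1 s2=0 s0=0 s4=0
  Δ1: clk:1→0
  (1Δ to stable)
t=8 Δ0: s3=0 clk=0 s1=1 s2=0 s0=0 s4=0
  Δ1: clk:0→1
  Δ2: s0:0→1
  Δ3: s3:0→1, s2:0→1, s4:0→1
  Δ4: s3:1→0, s2:1→0
  Δ5: s2:0→1
  (5Δ to stable)
t=9 Δ0: s3=0 clk=1 s1=1 s2=1 s0=1 s4=1
  Δ1: clk:1→0
  (1Δ to stable)
t=10 Δ0: s3=0 clk=0 s1=1 s2=1 s0=1 s4=1
  Δ1: clk:0→1
  Δ2: s0:1→0
  Δ3: s3:0→1, s2:1→0, s4:1→0
  Δ4: s3:1→0, s2:0→1
  Δ5: s2:1→0
  (5Δ to stable)
t=11 Δ0: s3=0 clk=1 s1=1 s2=0 s0=0 s4=0
  Δ1: clk:1→0
  (1Δ to stable)
t=12 Δ0: s3=0 clk=0 s1=1 s2=0 s0=0 s4=0
  Δ1: clk:0→1
  Δ2: s0:0→1
  Δ3: s3:0→1, s2:0→1, s4:0→1
  Δ4: s3:1→0, s2:1→0
  Δ5: s2:0→1
  (5Δ to stable)
t=13 Δ0: s3=0 clk=1 s1=1 s2=1 s0=1 s4=1
  Δ1: clk:1→0
  (1Δ to stable)
t=14 Δ0: s3=0 clk=0 s1=1 s2=1 s0=1 s4=1
  Δ1: clk:0→1
  Δ2: s0:1→0
  Δ3: s3:0→1, s2:1→0, s4:1→0
  Δ4: s3:1→0, s2:0→1
  Δ5: s2:1→0
  (5Δ to stable)
t=15 Δ0: s3=0 clk=1 s1=1 s2=0 s0=0 s4=0
  Δ1: clk:1→0
  (1Δ to stable)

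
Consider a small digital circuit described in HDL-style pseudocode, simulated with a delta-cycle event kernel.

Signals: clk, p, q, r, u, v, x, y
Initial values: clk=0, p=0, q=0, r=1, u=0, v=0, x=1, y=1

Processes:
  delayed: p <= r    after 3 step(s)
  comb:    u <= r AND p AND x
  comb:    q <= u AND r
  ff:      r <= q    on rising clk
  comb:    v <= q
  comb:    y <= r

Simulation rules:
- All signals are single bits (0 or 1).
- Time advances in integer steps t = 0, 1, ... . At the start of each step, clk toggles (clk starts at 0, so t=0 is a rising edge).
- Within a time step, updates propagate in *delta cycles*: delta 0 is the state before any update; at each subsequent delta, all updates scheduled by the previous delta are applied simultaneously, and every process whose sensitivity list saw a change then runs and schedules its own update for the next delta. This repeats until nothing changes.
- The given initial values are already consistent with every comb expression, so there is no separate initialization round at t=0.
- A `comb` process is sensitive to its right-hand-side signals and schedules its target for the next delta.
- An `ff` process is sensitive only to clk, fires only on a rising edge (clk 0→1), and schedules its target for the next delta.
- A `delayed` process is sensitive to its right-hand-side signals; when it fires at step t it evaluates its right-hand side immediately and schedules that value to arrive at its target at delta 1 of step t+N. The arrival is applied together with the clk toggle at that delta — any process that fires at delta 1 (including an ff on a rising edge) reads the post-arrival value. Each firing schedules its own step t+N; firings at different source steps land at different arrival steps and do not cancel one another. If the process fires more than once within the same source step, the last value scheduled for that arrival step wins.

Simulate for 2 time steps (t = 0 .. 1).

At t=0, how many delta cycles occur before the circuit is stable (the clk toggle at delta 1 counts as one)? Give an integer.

3

[bits: v,u,p,x,q,r,y,clk]
t=0: Δ0=00010110 Δ1=00010111 Δ2=00010011 Δ3=00010001 | 3Δ
t=1: Δ0=00010001 Δ1=00010000 | 1Δ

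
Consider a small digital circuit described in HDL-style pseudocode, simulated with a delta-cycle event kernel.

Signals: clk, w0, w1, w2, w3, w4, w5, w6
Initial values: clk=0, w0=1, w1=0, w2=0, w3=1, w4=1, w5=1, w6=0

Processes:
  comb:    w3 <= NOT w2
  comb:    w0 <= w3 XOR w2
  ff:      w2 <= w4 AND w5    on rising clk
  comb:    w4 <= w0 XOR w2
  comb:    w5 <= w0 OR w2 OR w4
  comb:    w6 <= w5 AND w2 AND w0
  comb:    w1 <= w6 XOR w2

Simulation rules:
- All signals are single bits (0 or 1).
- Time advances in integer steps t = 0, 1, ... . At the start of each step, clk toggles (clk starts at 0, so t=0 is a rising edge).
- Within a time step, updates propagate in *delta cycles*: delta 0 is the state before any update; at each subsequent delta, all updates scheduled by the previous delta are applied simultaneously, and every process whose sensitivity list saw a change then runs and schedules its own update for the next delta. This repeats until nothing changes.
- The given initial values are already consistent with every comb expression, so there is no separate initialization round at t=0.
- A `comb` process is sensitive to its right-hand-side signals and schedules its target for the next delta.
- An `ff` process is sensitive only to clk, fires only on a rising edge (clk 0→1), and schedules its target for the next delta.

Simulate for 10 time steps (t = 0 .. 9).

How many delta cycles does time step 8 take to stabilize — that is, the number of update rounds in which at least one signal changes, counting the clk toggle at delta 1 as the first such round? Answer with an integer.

[bits: w3,w1,w6,clk,w2,w5,w4,w0]
t=0: Δ0=10000111 Δ1=10010111 Δ2=10011111 Δ3=01111100 Δ4=00011111 Δ5=01111101 Δ6=00111101 | 6Δ
t=1: Δ0=00111101 Δ1=00101101 | 1Δ
t=2: Δ0=00101101 Δ1=00111101 Δ2=00110101 Δ3=11010110 Δ4=10010101 Δ5=10010111 | 5Δ
t=3: Δ0=10010111 Δ1=10000111 | 1Δ
t=4: Δ0=10000111 Δ1=10010111 Δ2=10011111 Δ3=01111100 Δ4=00011111 Δ5=01111101 Δ6=00111101 | 6Δ
t=5: Δ0=00111101 Δ1=00101101 | 1Δ
t=6: Δ0=00101101 Δ1=00111101 Δ2=00110101 Δ3=11010110 Δ4=10010101 Δ5=10010111 | 5Δ
t=7: Δ0=10010111 Δ1=10000111 | 1Δ
t=8: Δ0=10000111 Δ1=10010111 Δ2=10011111 Δ3=01111100 Δ4=00011111 Δ5=01111101 Δ6=00111101 | 6Δ
t=9: Δ0=00111101 Δ1=00101101 | 1Δ

6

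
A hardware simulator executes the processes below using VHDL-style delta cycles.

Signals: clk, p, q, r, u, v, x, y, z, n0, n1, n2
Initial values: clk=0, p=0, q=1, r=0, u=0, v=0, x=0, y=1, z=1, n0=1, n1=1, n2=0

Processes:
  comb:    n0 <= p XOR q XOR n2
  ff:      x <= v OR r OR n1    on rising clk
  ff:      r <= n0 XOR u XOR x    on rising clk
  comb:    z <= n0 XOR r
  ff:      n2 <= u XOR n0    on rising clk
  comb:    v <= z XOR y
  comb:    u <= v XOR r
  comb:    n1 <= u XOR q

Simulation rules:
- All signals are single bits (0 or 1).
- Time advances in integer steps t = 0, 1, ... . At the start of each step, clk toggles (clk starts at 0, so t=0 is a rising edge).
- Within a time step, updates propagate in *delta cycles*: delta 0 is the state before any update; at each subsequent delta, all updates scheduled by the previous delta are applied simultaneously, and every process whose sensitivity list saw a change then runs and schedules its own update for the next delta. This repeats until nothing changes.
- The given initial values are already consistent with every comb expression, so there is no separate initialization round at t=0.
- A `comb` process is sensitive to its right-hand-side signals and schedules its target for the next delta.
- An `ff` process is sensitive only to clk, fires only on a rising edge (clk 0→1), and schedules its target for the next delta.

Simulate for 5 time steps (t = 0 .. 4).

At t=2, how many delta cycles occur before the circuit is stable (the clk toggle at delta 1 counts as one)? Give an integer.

6

t=0 Δ0: y=1 clk=0 p=0 u=0 n0=1 v=0 n2=0 n1=1 x=0 z=1 q=1 r=0
  Δ1: clk:0→1
  Δ2: n2:0→1, x:0→1, r:0→1
  Δ3: u:0→1, n0:1→0, z:1→0
  Δ4: v:0→1, n1:1→0, z:0→1
  Δ5: u:1→0, v:1→0
  Δ6: u:0→1, n1:0→1
  Δ7: n1:1→0
  (7Δ to stable)
t=1 Δ0: y=1 clk=1 p=0 u=1 n0=0 v=0 n2=1 n1=0 x=1 z=1 q=1 r=1
  Δ1: clk:1→0
  (1Δ to stable)
t=2 Δ0: y=1 clk=0 p=0 u=1 n0=0 v=0 n2=1 n1=0 x=1 z=1 q=1 r=1
  Δ1: clk:0→1
  Δ2: r:1→0
  Δ3: u:1→0, z:1→0
  Δ4: v:0→1, n1:0→1
  Δ5: u:0→1
  Δ6: n1:1→0
  (6Δ to stable)
t=3 Δ0: y=1 clk=1 p=0 u=1 n0=0 v=1 n2=1 n1=0 x=1 z=0 q=1 r=0
  Δ1: clk:1→0
  (1Δ to stable)
t=4 Δ0: y=1 clk=0 p=0 u=1 n0=0 v=1 n2=1 n1=0 x=1 z=0 q=1 r=0
  Δ1: clk:0→1
  (1Δ to stable)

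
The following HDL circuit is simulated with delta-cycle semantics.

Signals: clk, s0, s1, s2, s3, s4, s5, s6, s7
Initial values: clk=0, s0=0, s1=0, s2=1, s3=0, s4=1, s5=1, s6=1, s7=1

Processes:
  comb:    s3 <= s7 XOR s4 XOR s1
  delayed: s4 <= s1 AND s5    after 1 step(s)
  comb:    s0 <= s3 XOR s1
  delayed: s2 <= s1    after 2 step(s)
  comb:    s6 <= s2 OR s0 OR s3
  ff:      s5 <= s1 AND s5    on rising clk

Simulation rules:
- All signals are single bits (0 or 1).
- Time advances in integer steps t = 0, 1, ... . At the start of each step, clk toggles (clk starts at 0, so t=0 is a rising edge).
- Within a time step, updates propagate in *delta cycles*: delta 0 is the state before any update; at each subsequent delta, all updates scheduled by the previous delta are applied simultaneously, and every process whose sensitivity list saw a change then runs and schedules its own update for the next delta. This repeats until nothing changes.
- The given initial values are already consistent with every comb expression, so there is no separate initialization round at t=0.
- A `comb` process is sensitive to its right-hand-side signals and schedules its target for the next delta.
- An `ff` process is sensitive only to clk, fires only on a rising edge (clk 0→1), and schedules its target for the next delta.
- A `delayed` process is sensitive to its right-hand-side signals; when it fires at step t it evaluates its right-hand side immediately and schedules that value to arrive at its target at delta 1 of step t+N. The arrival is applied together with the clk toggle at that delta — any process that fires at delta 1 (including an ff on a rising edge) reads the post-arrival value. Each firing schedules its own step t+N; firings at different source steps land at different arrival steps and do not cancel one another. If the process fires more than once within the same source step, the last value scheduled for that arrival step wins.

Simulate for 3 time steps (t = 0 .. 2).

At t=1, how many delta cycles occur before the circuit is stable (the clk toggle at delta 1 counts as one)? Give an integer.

3

t0.Δ0 s7=1 s2=1 s5=1 s3=0 s1=0 s6=1 clk=0 s0=0 s4=1
t0.Δ1 s7=1 s2=1 s5=1 s3=0 s1=0 s6=1 clk=1 s0=0 s4=1
t0.Δ2 s7=1 s2=1 s5=0 s3=0 s1=0 s6=1 clk=1 s0=0 s4=1
t1.Δ0 s7=1 s2=1 s5=0 s3=0 s1=0 s6=1 clk=1 s0=0 s4=1
t1.Δ1 s7=1 s2=1 s5=0 s3=0 s1=0 s6=1 clk=0 s0=0 s4=0
t1.Δ2 s7=1 s2=1 s5=0 s3=1 s1=0 s6=1 clk=0 s0=0 s4=0
t1.Δ3 s7=1 s2=1 s5=0 s3=1 s1=0 s6=1 clk=0 s0=1 s4=0
t2.Δ0 s7=1 s2=1 s5=0 s3=1 s1=0 s6=1 clk=0 s0=1 s4=0
t2.Δ1 s7=1 s2=1 s5=0 s3=1 s1=0 s6=1 clk=1 s0=1 s4=0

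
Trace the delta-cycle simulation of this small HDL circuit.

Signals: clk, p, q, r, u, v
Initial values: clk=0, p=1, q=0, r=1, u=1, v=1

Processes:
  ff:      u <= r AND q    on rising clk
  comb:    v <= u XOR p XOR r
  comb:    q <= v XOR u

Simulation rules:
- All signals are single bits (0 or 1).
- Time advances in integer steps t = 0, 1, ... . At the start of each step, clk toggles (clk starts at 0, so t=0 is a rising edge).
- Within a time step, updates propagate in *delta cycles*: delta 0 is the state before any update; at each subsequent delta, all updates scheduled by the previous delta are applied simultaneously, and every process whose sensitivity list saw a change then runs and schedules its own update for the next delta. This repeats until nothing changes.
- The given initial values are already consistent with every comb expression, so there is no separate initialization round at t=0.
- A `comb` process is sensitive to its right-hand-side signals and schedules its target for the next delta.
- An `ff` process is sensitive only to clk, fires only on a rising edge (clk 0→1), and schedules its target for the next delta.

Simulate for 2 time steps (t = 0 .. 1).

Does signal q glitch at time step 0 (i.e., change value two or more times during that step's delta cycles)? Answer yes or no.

t0.Δ0 clk=0 r=1 q=0 u=1 p=1 v=1
t0.Δ1 clk=1 r=1 q=0 u=1 p=1 v=1
t0.Δ2 clk=1 r=1 q=0 u=0 p=1 v=1
t0.Δ3 clk=1 r=1 q=1 u=0 p=1 v=0
t0.Δ4 clk=1 r=1 q=0 u=0 p=1 v=0
t1.Δ0 clk=1 r=1 q=0 u=0 p=1 v=0
t1.Δ1 clk=0 r=1 q=0 u=0 p=1 v=0

yes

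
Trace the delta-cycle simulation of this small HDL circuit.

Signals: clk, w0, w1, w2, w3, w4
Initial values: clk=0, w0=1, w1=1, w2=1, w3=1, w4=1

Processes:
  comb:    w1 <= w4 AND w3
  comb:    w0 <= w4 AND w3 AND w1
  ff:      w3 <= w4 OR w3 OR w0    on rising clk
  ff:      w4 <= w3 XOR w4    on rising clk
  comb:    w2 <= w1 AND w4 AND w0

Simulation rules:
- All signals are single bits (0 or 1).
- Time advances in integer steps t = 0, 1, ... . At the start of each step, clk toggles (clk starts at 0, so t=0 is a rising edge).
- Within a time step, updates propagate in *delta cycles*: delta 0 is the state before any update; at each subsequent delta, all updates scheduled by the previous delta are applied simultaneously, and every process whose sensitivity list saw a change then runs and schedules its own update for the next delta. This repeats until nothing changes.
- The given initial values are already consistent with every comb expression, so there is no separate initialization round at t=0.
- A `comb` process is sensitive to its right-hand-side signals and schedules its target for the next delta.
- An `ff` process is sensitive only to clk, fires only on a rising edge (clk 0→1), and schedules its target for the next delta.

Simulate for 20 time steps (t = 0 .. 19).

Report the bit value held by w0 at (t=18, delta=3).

t=0 Δ0: clk=0 w2=1 w3=1 w4=1 w0=1 w1=1
  Δ1: clk:0→1
  Δ2: w4:1→0
  Δ3: w2:1→0, w0:1→0, w1:1→0
  (3Δ to stable)
t=1 Δ0: clk=1 w2=0 w3=1 w4=0 w0=0 w1=0
  Δ1: clk:1→0
  (1Δ to stable)
t=2 Δ0: clk=0 w2=0 w3=1 w4=0 w0=0 w1=0
  Δ1: clk:0→1
  Δ2: w4:0→1
  Δ3: w1:0→1
  Δ4: w0:0→1
  Δ5: w2:0→1
  (5Δ to stable)
t=3 Δ0: clk=1 w2=1 w3=1 w4=1 w0=1 w1=1
  Δ1: clk:1→0
  (1Δ to stable)
t=4 Δ0: clk=0 w2=1 w3=1 w4=1 w0=1 w1=1
  Δ1: clk:0→1
  Δ2: w4:1→0
  Δ3: w2:1→0, w0:1→0, w1:1→0
  (3Δ to stable)
t=5 Δ0: clk=1 w2=0 w3=1 w4=0 w0=0 w1=0
  Δ1: clk:1→0
  (1Δ to stable)
t=6 Δ0: clk=0 w2=0 w3=1 w4=0 w0=0 w1=0
  Δ1: clk:0→1
  Δ2: w4:0→1
  Δ3: w1:0→1
  Δ4: w0:0→1
  Δ5: w2:0→1
  (5Δ to stable)
t=7 Δ0: clk=1 w2=1 w3=1 w4=1 w0=1 w1=1
  Δ1: clk:1→0
  (1Δ to stable)
t=8 Δ0: clk=0 w2=1 w3=1 w4=1 w0=1 w1=1
  Δ1: clk:0→1
  Δ2: w4:1→0
  Δ3: w2:1→0, w0:1→0, w1:1→0
  (3Δ to stable)
t=9 Δ0: clk=1 w2=0 w3=1 w4=0 w0=0 w1=0
  Δ1: clk:1→0
  (1Δ to stable)
t=10 Δ0: clk=0 w2=0 w3=1 w4=0 w0=0 w1=0
  Δ1: clk:0→1
  Δ2: w4:0→1
  Δ3: w1:0→1
  Δ4: w0:0→1
  Δ5: w2:0→1
  (5Δ to stable)
t=11 Δ0: clk=1 w2=1 w3=1 w4=1 w0=1 w1=1
  Δ1: clk:1→0
  (1Δ to stable)
t=12 Δ0: clk=0 w2=1 w3=1 w4=1 w0=1 w1=1
  Δ1: clk:0→1
  Δ2: w4:1→0
  Δ3: w2:1→0, w0:1→0, w1:1→0
  (3Δ to stable)
t=13 Δ0: clk=1 w2=0 w3=1 w4=0 w0=0 w1=0
  Δ1: clk:1→0
  (1Δ to stable)
t=14 Δ0: clk=0 w2=0 w3=1 w4=0 w0=0 w1=0
  Δ1: clk:0→1
  Δ2: w4:0→1
  Δ3: w1:0→1
  Δ4: w0:0→1
  Δ5: w2:0→1
  (5Δ to stable)
t=15 Δ0: clk=1 w2=1 w3=1 w4=1 w0=1 w1=1
  Δ1: clk:1→0
  (1Δ to stable)
t=16 Δ0: clk=0 w2=1 w3=1 w4=1 w0=1 w1=1
  Δ1: clk:0→1
  Δ2: w4:1→0
  Δ3: w2:1→0, w0:1→0, w1:1→0
  (3Δ to stable)
t=17 Δ0: clk=1 w2=0 w3=1 w4=0 w0=0 w1=0
  Δ1: clk:1→0
  (1Δ to stable)
t=18 Δ0: clk=0 w2=0 w3=1 w4=0 w0=0 w1=0
  Δ1: clk:0→1
  Δ2: w4:0→1
  Δ3: w1:0→1
  Δ4: w0:0→1
  Δ5: w2:0→1
  (5Δ to stable)
t=19 Δ0: clk=1 w2=1 w3=1 w4=1 w0=1 w1=1
  Δ1: clk:1→0
  (1Δ to stable)

0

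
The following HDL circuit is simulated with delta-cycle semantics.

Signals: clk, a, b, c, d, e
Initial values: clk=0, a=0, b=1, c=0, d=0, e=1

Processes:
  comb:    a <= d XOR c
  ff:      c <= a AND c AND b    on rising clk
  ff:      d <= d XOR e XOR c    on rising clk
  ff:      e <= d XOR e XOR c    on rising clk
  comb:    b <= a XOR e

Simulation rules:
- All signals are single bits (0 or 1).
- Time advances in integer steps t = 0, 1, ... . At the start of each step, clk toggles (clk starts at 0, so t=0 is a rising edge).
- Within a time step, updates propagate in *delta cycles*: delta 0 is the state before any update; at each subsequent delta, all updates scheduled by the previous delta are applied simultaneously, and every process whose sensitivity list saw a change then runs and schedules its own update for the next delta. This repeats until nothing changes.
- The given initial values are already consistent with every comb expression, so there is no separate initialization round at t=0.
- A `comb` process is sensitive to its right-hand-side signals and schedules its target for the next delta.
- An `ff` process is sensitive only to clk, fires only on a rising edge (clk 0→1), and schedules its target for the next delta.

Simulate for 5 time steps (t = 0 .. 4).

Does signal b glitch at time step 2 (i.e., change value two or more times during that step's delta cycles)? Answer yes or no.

t=0 Δ0: b=1 c=0 a=0 e=1 d=0 clk=0
  Δ1: clk:0→1
  Δ2: d:0→1
  Δ3: a:0→1
  Δ4: b:1→0
  (4Δ to stable)
t=1 Δ0: b=0 c=0 a=1 e=1 d=1 clk=1
  Δ1: clk:1→0
  (1Δ to stable)
t=2 Δ0: b=0 c=0 a=1 e=1 d=1 clk=0
  Δ1: clk:0→1
  Δ2: e:1→0, d:1→0
  Δ3: b:0→1, a:1→0
  Δ4: b:1→0
  (4Δ to stable)
t=3 Δ0: b=0 c=0 a=0 e=0 d=0 clk=1
  Δ1: clk:1→0
  (1Δ to stable)
t=4 Δ0: b=0 c=0 a=0 e=0 d=0 clk=0
  Δ1: clk:0→1
  (1Δ to stable)

yes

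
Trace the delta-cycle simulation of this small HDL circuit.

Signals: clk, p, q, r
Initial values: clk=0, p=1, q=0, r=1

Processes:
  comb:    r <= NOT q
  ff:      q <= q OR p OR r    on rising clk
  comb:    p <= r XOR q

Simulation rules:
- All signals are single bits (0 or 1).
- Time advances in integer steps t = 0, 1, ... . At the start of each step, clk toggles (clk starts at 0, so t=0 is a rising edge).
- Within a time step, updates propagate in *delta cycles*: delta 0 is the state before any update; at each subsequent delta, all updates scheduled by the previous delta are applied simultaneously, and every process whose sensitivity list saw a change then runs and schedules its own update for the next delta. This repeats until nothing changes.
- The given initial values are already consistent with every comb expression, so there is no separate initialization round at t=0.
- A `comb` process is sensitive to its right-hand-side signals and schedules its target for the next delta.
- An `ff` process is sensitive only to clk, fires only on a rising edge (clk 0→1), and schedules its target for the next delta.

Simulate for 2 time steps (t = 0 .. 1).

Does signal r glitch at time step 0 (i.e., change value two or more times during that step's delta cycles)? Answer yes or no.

no

[bits: p,clk,q,r]
t=0: Δ0=1001 Δ1=1101 Δ2=1111 Δ3=0110 Δ4=1110 | 4Δ
t=1: Δ0=1110 Δ1=1010 | 1Δ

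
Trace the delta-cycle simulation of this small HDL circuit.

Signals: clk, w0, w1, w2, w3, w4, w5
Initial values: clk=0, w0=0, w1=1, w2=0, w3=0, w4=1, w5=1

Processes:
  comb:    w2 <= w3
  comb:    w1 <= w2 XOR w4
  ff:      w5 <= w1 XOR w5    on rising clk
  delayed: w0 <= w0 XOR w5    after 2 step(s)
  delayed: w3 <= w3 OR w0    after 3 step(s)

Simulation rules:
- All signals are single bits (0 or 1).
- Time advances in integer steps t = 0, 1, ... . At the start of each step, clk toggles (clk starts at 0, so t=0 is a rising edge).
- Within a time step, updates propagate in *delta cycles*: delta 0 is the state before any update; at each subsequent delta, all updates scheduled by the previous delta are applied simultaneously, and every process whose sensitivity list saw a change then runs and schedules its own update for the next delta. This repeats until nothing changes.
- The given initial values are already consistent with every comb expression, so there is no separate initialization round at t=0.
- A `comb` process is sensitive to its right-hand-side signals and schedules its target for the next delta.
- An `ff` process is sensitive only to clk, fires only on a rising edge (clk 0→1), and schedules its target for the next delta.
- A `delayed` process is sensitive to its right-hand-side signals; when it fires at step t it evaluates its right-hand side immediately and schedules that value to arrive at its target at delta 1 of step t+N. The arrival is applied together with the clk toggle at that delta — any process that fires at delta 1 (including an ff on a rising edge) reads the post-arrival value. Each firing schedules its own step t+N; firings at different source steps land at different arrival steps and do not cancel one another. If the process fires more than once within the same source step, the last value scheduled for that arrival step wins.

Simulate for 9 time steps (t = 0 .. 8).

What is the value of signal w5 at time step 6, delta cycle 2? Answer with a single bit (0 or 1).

1

t=0 Δ0: w1=1 w5=1 w0=0 w4=1 w2=0 clk=0 w3=0
  Δ1: clk:0→1
  Δ2: w5:1→0
  (2Δ to stable)
t=1 Δ0: w1=1 w5=0 w0=0 w4=1 w2=0 clk=1 w3=0
  Δ1: clk:1→0
  (1Δ to stable)
t=2 Δ0: w1=1 w5=0 w0=0 w4=1 w2=0 clk=0 w3=0
  Δ1: clk:0→1
  Δ2: w5:0→1
  (2Δ to stable)
t=3 Δ0: w1=1 w5=1 w0=0 w4=1 w2=0 clk=1 w3=0
  Δ1: clk:1→0
  (1Δ to stable)
t=4 Δ0: w1=1 w5=1 w0=0 w4=1 w2=0 clk=0 w3=0
  Δ1: w0:0→1, clk:0→1
  Δ2: w5:1→0
  (2Δ to stable)
t=5 Δ0: w1=1 w5=0 w0=1 w4=1 w2=0 clk=1 w3=0
  Δ1: clk:1→0
  (1Δ to stable)
t=6 Δ0: w1=1 w5=0 w0=1 w4=1 w2=0 clk=0 w3=0
  Δ1: clk:0→1
  Δ2: w5:0→1
  (2Δ to stable)
t=7 Δ0: w1=1 w5=1 w0=1 w4=1 w2=0 clk=1 w3=0
  Δ1: clk:1→0, w3:0→1
  Δ2: w2:0→1
  Δ3: w1:1→0
  (3Δ to stable)
t=8 Δ0: w1=0 w5=1 w0=1 w4=1 w2=1 clk=0 w3=1
  Δ1: w0:1→0, clk:0→1
  (1Δ to stable)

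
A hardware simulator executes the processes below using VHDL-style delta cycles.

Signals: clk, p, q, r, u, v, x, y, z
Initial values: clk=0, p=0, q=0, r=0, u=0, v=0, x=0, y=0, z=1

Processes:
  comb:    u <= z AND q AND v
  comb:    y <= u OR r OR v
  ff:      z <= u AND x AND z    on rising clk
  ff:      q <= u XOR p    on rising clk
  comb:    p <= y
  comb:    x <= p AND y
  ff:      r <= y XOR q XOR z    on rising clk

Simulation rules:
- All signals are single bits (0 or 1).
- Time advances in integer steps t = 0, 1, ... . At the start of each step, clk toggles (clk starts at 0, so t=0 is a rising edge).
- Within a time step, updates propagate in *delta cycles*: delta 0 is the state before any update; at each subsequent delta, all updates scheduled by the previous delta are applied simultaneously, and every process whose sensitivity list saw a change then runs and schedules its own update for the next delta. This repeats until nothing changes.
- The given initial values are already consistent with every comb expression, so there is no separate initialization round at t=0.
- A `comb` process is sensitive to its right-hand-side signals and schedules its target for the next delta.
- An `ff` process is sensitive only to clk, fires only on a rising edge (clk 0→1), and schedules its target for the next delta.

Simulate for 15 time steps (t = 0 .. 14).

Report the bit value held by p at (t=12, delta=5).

1

t0.Δ0 z=1 p=0 clk=0 r=0 y=0 q=0 u=0 x=0 v=0
t0.Δ1 z=1 p=0 clk=1 r=0 y=0 q=0 u=0 x=0 v=0
t0.Δ2 z=0 p=0 clk=1 r=1 y=0 q=0 u=0 x=0 v=0
t0.Δ3 z=0 p=0 clk=1 r=1 y=1 q=0 u=0 x=0 v=0
t0.Δ4 z=0 p=1 clk=1 r=1 y=1 q=0 u=0 x=0 v=0
t0.Δ5 z=0 p=1 clk=1 r=1 y=1 q=0 u=0 x=1 v=0
t1.Δ0 z=0 p=1 clk=1 r=1 y=1 q=0 u=0 x=1 v=0
t1.Δ1 z=0 p=1 clk=0 r=1 y=1 q=0 u=0 x=1 v=0
t2.Δ0 z=0 p=1 clk=0 r=1 y=1 q=0 u=0 x=1 v=0
t2.Δ1 z=0 p=1 clk=1 r=1 y=1 q=0 u=0 x=1 v=0
t2.Δ2 z=0 p=1 clk=1 r=1 y=1 q=1 u=0 x=1 v=0
t3.Δ0 z=0 p=1 clk=1 r=1 y=1 q=1 u=0 x=1 v=0
t3.Δ1 z=0 p=1 clk=0 r=1 y=1 q=1 u=0 x=1 v=0
t4.Δ0 z=0 p=1 clk=0 r=1 y=1 q=1 u=0 x=1 v=0
t4.Δ1 z=0 p=1 clk=1 r=1 y=1 q=1 u=0 x=1 v=0
t4.Δ2 z=0 p=1 clk=1 r=0 y=1 q=1 u=0 x=1 v=0
t4.Δ3 z=0 p=1 clk=1 r=0 y=0 q=1 u=0 x=1 v=0
t4.Δ4 z=0 p=0 clk=1 r=0 y=0 q=1 u=0 x=0 v=0
t5.Δ0 z=0 p=0 clk=1 r=0 y=0 q=1 u=0 x=0 v=0
t5.Δ1 z=0 p=0 clk=0 r=0 y=0 q=1 u=0 x=0 v=0
t6.Δ0 z=0 p=0 clk=0 r=0 y=0 q=1 u=0 x=0 v=0
t6.Δ1 z=0 p=0 clk=1 r=0 y=0 q=1 u=0 x=0 v=0
t6.Δ2 z=0 p=0 clk=1 r=1 y=0 q=0 u=0 x=0 v=0
t6.Δ3 z=0 p=0 clk=1 r=1 y=1 q=0 u=0 x=0 v=0
t6.Δ4 z=0 p=1 clk=1 r=1 y=1 q=0 u=0 x=0 v=0
t6.Δ5 z=0 p=1 clk=1 r=1 y=1 q=0 u=0 x=1 v=0
t7.Δ0 z=0 p=1 clk=1 r=1 y=1 q=0 u=0 x=1 v=0
t7.Δ1 z=0 p=1 clk=0 r=1 y=1 q=0 u=0 x=1 v=0
t8.Δ0 z=0 p=1 clk=0 r=1 y=1 q=0 u=0 x=1 v=0
t8.Δ1 z=0 p=1 clk=1 r=1 y=1 q=0 u=0 x=1 v=0
t8.Δ2 z=0 p=1 clk=1 r=1 y=1 q=1 u=0 x=1 v=0
t9.Δ0 z=0 p=1 clk=1 r=1 y=1 q=1 u=0 x=1 v=0
t9.Δ1 z=0 p=1 clk=0 r=1 y=1 q=1 u=0 x=1 v=0
t10.Δ0 z=0 p=1 clk=0 r=1 y=1 q=1 u=0 x=1 v=0
t10.Δ1 z=0 p=1 clk=1 r=1 y=1 q=1 u=0 x=1 v=0
t10.Δ2 z=0 p=1 clk=1 r=0 y=1 q=1 u=0 x=1 v=0
t10.Δ3 z=0 p=1 clk=1 r=0 y=0 q=1 u=0 x=1 v=0
t10.Δ4 z=0 p=0 clk=1 r=0 y=0 q=1 u=0 x=0 v=0
t11.Δ0 z=0 p=0 clk=1 r=0 y=0 q=1 u=0 x=0 v=0
t11.Δ1 z=0 p=0 clk=0 r=0 y=0 q=1 u=0 x=0 v=0
t12.Δ0 z=0 p=0 clk=0 r=0 y=0 q=1 u=0 x=0 v=0
t12.Δ1 z=0 p=0 clk=1 r=0 y=0 q=1 u=0 x=0 v=0
t12.Δ2 z=0 p=0 clk=1 r=1 y=0 q=0 u=0 x=0 v=0
t12.Δ3 z=0 p=0 clk=1 r=1 y=1 q=0 u=0 x=0 v=0
t12.Δ4 z=0 p=1 clk=1 r=1 y=1 q=0 u=0 x=0 v=0
t12.Δ5 z=0 p=1 clk=1 r=1 y=1 q=0 u=0 x=1 v=0
t13.Δ0 z=0 p=1 clk=1 r=1 y=1 q=0 u=0 x=1 v=0
t13.Δ1 z=0 p=1 clk=0 r=1 y=1 q=0 u=0 x=1 v=0
t14.Δ0 z=0 p=1 clk=0 r=1 y=1 q=0 u=0 x=1 v=0
t14.Δ1 z=0 p=1 clk=1 r=1 y=1 q=0 u=0 x=1 v=0
t14.Δ2 z=0 p=1 clk=1 r=1 y=1 q=1 u=0 x=1 v=0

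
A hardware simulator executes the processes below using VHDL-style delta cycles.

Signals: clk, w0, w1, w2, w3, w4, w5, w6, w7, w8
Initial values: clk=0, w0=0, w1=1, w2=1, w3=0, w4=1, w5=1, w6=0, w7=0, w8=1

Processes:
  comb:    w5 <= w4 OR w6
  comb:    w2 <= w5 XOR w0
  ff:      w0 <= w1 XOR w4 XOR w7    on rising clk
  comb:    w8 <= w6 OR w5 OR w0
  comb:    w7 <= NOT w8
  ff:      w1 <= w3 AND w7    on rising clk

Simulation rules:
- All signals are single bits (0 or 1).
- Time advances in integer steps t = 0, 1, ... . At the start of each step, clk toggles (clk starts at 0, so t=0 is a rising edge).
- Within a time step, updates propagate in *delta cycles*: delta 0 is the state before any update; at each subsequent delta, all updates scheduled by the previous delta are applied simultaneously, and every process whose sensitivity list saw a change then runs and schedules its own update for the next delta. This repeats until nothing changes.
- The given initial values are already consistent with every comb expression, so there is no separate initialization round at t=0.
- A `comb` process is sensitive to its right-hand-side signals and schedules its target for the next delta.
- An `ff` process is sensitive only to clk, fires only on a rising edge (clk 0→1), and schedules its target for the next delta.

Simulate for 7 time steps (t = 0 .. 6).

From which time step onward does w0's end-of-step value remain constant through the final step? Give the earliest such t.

[bits: w1,clk,w2,w5,w4,w6,w8,w0,w3,w7]
t=0: Δ0=1011101000 Δ1=1111101000 Δ2=0111101000 | 2Δ
t=1: Δ0=0111101000 Δ1=0011101000 | 1Δ
t=2: Δ0=0011101000 Δ1=0111101000 Δ2=0111101100 Δ3=0101101100 | 3Δ
t=3: Δ0=0101101100 Δ1=0001101100 | 1Δ
t=4: Δ0=0001101100 Δ1=0101101100 | 1Δ
t=5: Δ0=0101101100 Δ1=0001101100 | 1Δ
t=6: Δ0=0001101100 Δ1=0101101100 | 1Δ

2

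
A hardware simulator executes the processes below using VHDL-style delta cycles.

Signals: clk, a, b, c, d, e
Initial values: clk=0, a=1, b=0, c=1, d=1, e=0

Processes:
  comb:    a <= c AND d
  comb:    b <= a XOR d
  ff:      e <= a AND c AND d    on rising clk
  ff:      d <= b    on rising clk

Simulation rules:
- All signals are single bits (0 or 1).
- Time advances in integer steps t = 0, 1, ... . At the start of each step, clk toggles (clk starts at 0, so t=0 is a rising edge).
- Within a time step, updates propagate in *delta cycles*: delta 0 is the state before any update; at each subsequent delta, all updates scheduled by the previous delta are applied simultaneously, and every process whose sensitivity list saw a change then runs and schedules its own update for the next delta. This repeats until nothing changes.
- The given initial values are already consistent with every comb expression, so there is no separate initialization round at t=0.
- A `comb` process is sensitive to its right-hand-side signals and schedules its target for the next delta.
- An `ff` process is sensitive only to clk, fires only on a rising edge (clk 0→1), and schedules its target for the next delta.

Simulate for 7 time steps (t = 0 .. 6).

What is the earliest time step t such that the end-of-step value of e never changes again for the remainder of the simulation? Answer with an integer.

t0.Δ0 c=1 d=1 a=1 b=0 e=0 clk=0
t0.Δ1 c=1 d=1 a=1 b=0 e=0 clk=1
t0.Δ2 c=1 d=0 a=1 b=0 e=1 clk=1
t0.Δ3 c=1 d=0 a=0 b=1 e=1 clk=1
t0.Δ4 c=1 d=0 a=0 b=0 e=1 clk=1
t1.Δ0 c=1 d=0 a=0 b=0 e=1 clk=1
t1.Δ1 c=1 d=0 a=0 b=0 e=1 clk=0
t2.Δ0 c=1 d=0 a=0 b=0 e=1 clk=0
t2.Δ1 c=1 d=0 a=0 b=0 e=1 clk=1
t2.Δ2 c=1 d=0 a=0 b=0 e=0 clk=1
t3.Δ0 c=1 d=0 a=0 b=0 e=0 clk=1
t3.Δ1 c=1 d=0 a=0 b=0 e=0 clk=0
t4.Δ0 c=1 d=0 a=0 b=0 e=0 clk=0
t4.Δ1 c=1 d=0 a=0 b=0 e=0 clk=1
t5.Δ0 c=1 d=0 a=0 b=0 e=0 clk=1
t5.Δ1 c=1 d=0 a=0 b=0 e=0 clk=0
t6.Δ0 c=1 d=0 a=0 b=0 e=0 clk=0
t6.Δ1 c=1 d=0 a=0 b=0 e=0 clk=1

2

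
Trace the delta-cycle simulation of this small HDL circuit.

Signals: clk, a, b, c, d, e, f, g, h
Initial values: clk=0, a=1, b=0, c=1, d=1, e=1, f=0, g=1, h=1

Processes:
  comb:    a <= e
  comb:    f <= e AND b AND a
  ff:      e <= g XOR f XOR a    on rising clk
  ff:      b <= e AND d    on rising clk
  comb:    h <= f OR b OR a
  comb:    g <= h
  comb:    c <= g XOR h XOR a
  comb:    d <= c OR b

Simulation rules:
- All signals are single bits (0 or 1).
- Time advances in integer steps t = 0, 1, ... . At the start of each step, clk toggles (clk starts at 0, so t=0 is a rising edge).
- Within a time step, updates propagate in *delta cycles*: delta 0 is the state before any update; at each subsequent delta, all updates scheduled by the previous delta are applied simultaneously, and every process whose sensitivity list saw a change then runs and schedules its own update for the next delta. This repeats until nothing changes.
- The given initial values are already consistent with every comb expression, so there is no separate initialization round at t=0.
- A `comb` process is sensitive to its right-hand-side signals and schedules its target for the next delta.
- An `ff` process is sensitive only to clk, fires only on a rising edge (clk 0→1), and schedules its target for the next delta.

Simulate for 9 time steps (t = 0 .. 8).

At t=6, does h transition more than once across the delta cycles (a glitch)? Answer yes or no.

t=0 Δ0: e=1 b=0 a=1 g=1 h=1 clk=0 d=1 f=0 c=1
  Δ1: clk:0→1
  Δ2: e:1→0, b:0→1
  Δ3: a:1→0
  Δ4: c:1→0
  (4Δ to stable)
t=1 Δ0: e=0 b=1 a=0 g=1 h=1 clk=1 d=1 f=0 c=0
  Δ1: clk:1→0
  (1Δ to stable)
t=2 Δ0: e=0 b=1 a=0 g=1 h=1 clk=0 d=1 f=0 c=0
  Δ1: clk:0→1
  Δ2: e:0→1, b:1→0
  Δ3: a:0→1, h:1→0, d:1→0
  Δ4: g:1→0, h:0→1
  Δ5: g:0→1
  Δ6: c:0→1
  Δ7: d:0→1
  (7Δ to stable)
t=3 Δ0: e=1 b=0 a=1 g=1 h=1 clk=1 d=1 f=0 c=1
  Δ1: clk:1→0
  (1Δ to stable)
t=4 Δ0: e=1 b=0 a=1 g=1 h=1 clk=0 d=1 f=0 c=1
  Δ1: clk:0→1
  Δ2: e:1→0, b:0→1
  Δ3: a:1→0
  Δ4: c:1→0
  (4Δ to stable)
t=5 Δ0: e=0 b=1 a=0 g=1 h=1 clk=1 d=1 f=0 c=0
  Δ1: clk:1→0
  (1Δ to stable)
t=6 Δ0: e=0 b=1 a=0 g=1 h=1 clk=0 d=1 f=0 c=0
  Δ1: clk:0→1
  Δ2: e:0→1, b:1→0
  Δ3: a:0→1, h:1→0, d:1→0
  Δ4: g:1→0, h:0→1
  Δ5: g:0→1
  Δ6: c:0→1
  Δ7: d:0→1
  (7Δ to stable)
t=7 Δ0: e=1 b=0 a=1 g=1 h=1 clk=1 d=1 f=0 c=1
  Δ1: clk:1→0
  (1Δ to stable)
t=8 Δ0: e=1 b=0 a=1 g=1 h=1 clk=0 d=1 f=0 c=1
  Δ1: clk:0→1
  Δ2: e:1→0, b:0→1
  Δ3: a:1→0
  Δ4: c:1→0
  (4Δ to stable)

yes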